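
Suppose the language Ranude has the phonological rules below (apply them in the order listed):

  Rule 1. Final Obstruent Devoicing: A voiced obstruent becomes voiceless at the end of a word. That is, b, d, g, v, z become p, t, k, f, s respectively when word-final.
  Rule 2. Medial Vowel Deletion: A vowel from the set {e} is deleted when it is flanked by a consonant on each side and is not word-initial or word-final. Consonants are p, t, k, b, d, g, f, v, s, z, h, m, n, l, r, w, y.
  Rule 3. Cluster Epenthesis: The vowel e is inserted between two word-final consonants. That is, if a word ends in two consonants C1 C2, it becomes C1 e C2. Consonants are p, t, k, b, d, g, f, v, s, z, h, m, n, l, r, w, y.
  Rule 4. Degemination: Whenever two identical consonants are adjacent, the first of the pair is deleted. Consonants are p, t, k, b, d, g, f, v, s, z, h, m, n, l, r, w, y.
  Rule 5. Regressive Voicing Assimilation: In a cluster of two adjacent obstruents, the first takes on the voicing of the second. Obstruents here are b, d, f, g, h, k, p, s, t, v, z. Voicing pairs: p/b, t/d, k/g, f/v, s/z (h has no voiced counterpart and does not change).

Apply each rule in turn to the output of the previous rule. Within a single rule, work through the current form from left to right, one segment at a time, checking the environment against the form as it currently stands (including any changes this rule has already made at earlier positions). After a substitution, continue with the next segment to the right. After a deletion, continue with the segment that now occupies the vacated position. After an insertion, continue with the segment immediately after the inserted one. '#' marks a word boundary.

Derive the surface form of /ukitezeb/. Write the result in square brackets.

[ukidzep]

Rule 1 Final Obstruent Devoicing: [ukitezeb] → [ukitezep]
Rule 2 Medial Vowel Deletion: [ukitezep] → [ukitzp]
Rule 3 Cluster Epenthesis: [ukitzp] → [ukitzep]
Rule 4 Degemination: no change — [ukitzep]
Rule 5 Regressive Voicing Assimilation: [ukitzep] → [ukidzep]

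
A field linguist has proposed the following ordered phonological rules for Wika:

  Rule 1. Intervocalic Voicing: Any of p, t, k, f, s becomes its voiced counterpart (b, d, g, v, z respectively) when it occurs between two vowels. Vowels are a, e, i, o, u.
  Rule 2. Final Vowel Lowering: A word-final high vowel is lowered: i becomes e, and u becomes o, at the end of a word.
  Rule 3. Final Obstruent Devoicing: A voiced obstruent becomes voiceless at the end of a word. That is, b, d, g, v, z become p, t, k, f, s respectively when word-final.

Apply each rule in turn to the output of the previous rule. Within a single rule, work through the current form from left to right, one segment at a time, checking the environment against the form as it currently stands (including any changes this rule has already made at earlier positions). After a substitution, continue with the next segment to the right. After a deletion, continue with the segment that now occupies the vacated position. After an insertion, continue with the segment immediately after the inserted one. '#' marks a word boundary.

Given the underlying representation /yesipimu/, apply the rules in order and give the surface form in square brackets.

[yezibimo]

Rule 1 Intervocalic Voicing: [yesipimu] → [yezibimu]
Rule 2 Final Vowel Lowering: [yezibimu] → [yezibimo]
Rule 3 Final Obstruent Devoicing: no change — [yezibimo]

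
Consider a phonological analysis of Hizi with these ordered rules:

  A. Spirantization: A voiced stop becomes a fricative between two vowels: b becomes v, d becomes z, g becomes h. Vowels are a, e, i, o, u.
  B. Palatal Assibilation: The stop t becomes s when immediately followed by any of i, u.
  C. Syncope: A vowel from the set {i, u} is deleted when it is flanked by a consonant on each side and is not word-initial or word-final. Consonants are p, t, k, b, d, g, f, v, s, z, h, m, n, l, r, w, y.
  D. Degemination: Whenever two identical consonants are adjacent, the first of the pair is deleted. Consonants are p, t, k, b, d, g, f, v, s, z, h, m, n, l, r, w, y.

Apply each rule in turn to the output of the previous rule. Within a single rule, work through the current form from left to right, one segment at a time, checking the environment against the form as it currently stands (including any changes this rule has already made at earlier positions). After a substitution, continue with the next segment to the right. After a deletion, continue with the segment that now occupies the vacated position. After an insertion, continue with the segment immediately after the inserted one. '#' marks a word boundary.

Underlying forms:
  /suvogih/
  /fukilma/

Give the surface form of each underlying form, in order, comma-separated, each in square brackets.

[svoh], [fklma]

/suvogih/:
  A Spirantization: [suvogih] → [suvohih]
  B Palatal Assibilation: no change — [suvohih]
  C Syncope: [suvohih] → [svohh]
  D Degemination: [svohh] → [svoh]
/fukilma/:
  A Spirantization: no change — [fukilma]
  B Palatal Assibilation: no change — [fukilma]
  C Syncope: [fukilma] → [fklma]
  D Degemination: no change — [fklma]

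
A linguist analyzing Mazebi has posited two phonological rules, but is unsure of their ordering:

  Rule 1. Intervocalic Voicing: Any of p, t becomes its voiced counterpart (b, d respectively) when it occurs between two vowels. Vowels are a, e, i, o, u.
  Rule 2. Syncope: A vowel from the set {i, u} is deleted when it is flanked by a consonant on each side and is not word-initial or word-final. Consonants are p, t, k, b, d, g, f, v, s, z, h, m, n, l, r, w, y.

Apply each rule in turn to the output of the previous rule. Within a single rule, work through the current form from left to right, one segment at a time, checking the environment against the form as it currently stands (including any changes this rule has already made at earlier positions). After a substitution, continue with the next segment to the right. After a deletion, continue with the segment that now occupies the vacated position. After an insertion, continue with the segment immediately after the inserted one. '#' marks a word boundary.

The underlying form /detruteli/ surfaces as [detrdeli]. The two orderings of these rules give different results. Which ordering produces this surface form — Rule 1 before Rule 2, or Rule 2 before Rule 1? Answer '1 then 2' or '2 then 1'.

Order 1 then 2:
  1 Intervocalic Voicing: [detruteli] → [detrudeli]
  2 Syncope: [detrudeli] → [detrdeli]
  result: [detrdeli]
Order 2 then 1:
  2 Syncope: [detruteli] → [detrteli]
  1 Intervocalic Voicing: no change — [detrteli]
  result: [detrteli]

1 then 2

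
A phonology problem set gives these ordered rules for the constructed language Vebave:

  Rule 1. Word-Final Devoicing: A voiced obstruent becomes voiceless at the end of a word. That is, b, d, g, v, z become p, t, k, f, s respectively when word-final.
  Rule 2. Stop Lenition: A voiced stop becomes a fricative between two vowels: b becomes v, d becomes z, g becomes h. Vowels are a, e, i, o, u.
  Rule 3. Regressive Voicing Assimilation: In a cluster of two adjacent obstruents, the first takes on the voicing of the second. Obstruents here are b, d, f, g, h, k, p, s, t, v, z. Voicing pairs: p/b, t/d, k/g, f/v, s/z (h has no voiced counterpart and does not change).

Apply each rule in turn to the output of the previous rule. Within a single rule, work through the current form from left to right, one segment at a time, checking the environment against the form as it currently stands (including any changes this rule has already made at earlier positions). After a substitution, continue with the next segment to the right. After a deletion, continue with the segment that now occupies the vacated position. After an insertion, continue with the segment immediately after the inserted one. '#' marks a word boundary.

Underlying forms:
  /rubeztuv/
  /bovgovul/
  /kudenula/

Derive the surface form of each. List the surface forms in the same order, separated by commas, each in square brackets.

/rubeztuv/:
  Rule 1 Word-Final Devoicing: [rubeztuv] → [rubeztuf]
  Rule 2 Stop Lenition: [rubeztuf] → [ruveztuf]
  Rule 3 Regressive Voicing Assimilation: [ruveztuf] → [ruvestuf]
/bovgovul/:
  Rule 1 Word-Final Devoicing: no change — [bovgovul]
  Rule 2 Stop Lenition: no change — [bovgovul]
  Rule 3 Regressive Voicing Assimilation: no change — [bovgovul]
/kudenula/:
  Rule 1 Word-Final Devoicing: no change — [kudenula]
  Rule 2 Stop Lenition: [kudenula] → [kuzenula]
  Rule 3 Regressive Voicing Assimilation: no change — [kuzenula]

[ruvestuf], [bovgovul], [kuzenula]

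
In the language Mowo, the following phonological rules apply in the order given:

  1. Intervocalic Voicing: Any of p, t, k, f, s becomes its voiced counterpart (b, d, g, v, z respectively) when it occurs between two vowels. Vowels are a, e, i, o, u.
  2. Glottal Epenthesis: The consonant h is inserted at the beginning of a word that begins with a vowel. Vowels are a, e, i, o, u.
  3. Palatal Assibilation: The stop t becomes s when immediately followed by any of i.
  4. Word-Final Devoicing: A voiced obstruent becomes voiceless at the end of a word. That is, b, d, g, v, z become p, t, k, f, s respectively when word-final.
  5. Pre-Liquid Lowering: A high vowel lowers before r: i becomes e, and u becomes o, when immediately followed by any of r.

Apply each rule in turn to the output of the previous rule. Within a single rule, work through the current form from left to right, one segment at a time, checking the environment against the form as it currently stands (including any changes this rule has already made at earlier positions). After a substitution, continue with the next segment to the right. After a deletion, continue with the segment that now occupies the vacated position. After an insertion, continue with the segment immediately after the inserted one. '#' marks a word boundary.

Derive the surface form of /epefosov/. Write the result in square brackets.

1 Intervocalic Voicing: [epefosov] → [ebevozov]
2 Glottal Epenthesis: [ebevozov] → [hebevozov]
3 Palatal Assibilation: no change — [hebevozov]
4 Word-Final Devoicing: [hebevozov] → [hebevozof]
5 Pre-Liquid Lowering: no change — [hebevozof]

[hebevozof]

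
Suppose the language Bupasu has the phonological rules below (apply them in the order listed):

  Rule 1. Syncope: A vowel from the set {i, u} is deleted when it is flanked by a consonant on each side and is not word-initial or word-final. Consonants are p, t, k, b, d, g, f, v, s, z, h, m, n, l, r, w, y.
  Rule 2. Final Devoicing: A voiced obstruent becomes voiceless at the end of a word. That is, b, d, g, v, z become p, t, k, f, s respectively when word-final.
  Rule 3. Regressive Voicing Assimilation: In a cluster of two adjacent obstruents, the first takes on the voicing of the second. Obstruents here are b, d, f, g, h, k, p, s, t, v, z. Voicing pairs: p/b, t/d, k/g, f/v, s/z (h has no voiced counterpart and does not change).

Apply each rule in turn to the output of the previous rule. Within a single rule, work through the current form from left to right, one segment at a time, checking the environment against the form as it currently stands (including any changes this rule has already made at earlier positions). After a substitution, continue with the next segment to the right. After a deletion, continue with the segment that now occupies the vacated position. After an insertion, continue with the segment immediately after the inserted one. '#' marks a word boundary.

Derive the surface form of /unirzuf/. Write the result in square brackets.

[unrsf]

Rule 1 Syncope: [unirzuf] → [unrzf]
Rule 2 Final Devoicing: no change — [unrzf]
Rule 3 Regressive Voicing Assimilation: [unrzf] → [unrsf]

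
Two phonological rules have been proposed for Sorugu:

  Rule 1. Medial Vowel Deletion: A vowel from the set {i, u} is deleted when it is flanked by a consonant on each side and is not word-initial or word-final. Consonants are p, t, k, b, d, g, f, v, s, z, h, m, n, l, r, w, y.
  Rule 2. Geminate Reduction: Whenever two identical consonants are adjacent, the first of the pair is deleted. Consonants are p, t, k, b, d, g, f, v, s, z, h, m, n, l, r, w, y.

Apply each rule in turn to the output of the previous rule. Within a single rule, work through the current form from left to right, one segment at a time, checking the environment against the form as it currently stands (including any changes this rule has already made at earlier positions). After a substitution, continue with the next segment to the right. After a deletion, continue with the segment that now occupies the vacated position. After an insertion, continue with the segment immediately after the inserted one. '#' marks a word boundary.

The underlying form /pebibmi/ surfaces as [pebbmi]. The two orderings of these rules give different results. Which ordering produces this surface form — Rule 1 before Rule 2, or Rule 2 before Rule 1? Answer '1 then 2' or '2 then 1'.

2 then 1

Order 1 then 2:
  1 Medial Vowel Deletion: [pebibmi] → [pebbmi]
  2 Geminate Reduction: [pebbmi] → [pebmi]
  result: [pebmi]
Order 2 then 1:
  2 Geminate Reduction: no change — [pebibmi]
  1 Medial Vowel Deletion: [pebibmi] → [pebbmi]
  result: [pebbmi]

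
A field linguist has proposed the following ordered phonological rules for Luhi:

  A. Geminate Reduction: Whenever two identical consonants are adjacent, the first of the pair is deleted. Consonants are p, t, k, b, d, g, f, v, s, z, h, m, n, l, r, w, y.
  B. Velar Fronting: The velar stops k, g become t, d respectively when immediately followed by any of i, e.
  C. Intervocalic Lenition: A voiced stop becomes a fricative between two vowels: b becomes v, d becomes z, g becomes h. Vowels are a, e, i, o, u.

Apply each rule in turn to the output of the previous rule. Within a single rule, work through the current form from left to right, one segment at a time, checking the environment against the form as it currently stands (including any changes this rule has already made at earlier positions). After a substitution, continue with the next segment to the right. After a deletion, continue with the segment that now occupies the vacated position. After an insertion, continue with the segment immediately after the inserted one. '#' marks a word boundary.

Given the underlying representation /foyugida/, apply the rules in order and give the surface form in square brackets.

A Geminate Reduction: no change — [foyugida]
B Velar Fronting: [foyugida] → [foyudida]
C Intervocalic Lenition: [foyudida] → [foyuziza]

[foyuziza]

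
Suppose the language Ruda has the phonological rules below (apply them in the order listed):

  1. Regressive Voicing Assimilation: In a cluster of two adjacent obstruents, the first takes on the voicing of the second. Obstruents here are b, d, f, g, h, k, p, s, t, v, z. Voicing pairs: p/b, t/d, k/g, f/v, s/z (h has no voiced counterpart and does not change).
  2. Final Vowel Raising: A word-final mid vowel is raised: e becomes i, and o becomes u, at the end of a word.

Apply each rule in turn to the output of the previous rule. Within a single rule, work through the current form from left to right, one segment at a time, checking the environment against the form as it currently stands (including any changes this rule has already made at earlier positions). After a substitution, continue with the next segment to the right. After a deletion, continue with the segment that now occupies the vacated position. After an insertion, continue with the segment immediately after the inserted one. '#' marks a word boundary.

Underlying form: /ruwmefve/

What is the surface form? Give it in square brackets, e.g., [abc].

1 Regressive Voicing Assimilation: [ruwmefve] → [ruwmevve]
2 Final Vowel Raising: [ruwmevve] → [ruwmevvi]

[ruwmevvi]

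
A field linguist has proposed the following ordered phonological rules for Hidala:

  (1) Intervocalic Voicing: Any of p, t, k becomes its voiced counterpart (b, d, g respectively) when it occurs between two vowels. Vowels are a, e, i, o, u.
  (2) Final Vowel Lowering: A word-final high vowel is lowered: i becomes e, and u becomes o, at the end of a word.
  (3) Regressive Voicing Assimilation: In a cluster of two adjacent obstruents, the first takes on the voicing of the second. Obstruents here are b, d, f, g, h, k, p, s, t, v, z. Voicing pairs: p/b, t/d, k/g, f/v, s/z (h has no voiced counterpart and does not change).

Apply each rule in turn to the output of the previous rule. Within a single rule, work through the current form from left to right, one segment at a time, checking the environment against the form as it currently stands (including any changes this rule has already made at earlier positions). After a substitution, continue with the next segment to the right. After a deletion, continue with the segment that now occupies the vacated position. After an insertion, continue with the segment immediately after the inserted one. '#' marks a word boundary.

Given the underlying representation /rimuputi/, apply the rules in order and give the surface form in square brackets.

[rimubude]

(1) Intervocalic Voicing: [rimuputi] → [rimubudi]
(2) Final Vowel Lowering: [rimubudi] → [rimubude]
(3) Regressive Voicing Assimilation: no change — [rimubude]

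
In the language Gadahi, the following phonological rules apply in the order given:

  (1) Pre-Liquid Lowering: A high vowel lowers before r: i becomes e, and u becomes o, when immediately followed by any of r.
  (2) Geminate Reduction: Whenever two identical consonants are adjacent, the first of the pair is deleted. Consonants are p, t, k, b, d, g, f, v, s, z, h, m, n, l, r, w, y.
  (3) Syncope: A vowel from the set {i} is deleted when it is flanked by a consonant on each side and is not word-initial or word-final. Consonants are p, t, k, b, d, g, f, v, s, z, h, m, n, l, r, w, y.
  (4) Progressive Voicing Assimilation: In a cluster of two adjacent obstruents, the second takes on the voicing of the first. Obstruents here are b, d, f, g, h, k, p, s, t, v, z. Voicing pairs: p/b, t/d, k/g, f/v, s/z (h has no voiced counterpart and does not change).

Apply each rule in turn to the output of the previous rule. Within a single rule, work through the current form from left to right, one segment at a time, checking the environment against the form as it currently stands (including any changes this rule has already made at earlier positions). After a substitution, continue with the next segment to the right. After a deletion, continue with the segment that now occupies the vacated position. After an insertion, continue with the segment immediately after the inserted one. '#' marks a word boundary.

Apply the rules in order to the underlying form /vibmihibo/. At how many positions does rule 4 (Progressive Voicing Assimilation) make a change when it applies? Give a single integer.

(1) Pre-Liquid Lowering: no change — [vibmihibo]
(2) Geminate Reduction: no change — [vibmihibo]
(3) Syncope: [vibmihibo] → [vbmhbo]
(4) Progressive Voicing Assimilation: [vbmhbo] → [vbmhpo]
Rule 4 changed 1 position(s).

1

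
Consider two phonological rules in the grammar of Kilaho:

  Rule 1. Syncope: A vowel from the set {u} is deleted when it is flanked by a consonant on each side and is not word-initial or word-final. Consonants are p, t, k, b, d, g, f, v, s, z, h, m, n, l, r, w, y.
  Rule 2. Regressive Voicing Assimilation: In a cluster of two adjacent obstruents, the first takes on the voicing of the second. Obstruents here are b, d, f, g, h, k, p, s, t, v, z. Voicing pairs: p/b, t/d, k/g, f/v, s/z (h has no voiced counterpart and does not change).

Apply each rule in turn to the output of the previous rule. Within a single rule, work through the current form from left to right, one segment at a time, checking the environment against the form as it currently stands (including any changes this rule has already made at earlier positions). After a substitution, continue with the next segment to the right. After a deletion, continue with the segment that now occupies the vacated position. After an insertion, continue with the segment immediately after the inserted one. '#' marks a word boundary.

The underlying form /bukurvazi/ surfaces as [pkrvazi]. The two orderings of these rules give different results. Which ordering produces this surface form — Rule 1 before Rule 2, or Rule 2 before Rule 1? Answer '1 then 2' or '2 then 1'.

Order 1 then 2:
  1 Syncope: [bukurvazi] → [bkrvazi]
  2 Regressive Voicing Assimilation: [bkrvazi] → [pkrvazi]
  result: [pkrvazi]
Order 2 then 1:
  2 Regressive Voicing Assimilation: no change — [bukurvazi]
  1 Syncope: [bukurvazi] → [bkrvazi]
  result: [bkrvazi]

1 then 2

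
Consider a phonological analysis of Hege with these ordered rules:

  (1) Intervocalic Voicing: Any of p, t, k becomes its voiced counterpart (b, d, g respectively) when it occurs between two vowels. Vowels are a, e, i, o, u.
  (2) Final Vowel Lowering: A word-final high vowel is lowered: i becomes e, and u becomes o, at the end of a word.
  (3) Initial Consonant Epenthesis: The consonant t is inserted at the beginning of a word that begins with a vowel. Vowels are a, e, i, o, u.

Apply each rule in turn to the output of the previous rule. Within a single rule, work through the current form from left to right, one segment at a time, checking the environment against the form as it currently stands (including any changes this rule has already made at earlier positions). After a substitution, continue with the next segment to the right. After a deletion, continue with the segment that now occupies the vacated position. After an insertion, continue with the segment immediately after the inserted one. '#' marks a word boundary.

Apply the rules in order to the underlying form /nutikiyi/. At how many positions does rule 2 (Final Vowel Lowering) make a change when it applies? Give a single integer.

1

(1) Intervocalic Voicing: [nutikiyi] → [nudigiyi]
(2) Final Vowel Lowering: [nudigiyi] → [nudigiye]
(3) Initial Consonant Epenthesis: no change — [nudigiye]
Rule 2 changed 1 position(s).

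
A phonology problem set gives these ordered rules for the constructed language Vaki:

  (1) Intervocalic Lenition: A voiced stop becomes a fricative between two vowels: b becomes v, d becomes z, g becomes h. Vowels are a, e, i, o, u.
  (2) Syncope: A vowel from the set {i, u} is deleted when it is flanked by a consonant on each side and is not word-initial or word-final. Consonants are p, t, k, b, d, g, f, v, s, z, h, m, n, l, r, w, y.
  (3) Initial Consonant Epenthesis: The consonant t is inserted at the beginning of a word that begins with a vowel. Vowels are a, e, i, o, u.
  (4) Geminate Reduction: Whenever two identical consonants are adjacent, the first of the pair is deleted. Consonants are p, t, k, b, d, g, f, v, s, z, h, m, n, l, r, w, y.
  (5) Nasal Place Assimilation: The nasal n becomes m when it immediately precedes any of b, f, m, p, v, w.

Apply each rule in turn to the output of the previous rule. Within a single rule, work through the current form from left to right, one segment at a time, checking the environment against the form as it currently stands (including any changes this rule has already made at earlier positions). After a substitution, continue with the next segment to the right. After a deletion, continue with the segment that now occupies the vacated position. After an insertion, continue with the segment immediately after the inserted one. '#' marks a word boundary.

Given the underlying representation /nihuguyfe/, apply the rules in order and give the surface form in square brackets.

[nhyfe]

(1) Intervocalic Lenition: [nihuguyfe] → [nihuhuyfe]
(2) Syncope: [nihuhuyfe] → [nhhyfe]
(3) Initial Consonant Epenthesis: no change — [nhhyfe]
(4) Geminate Reduction: [nhhyfe] → [nhyfe]
(5) Nasal Place Assimilation: no change — [nhyfe]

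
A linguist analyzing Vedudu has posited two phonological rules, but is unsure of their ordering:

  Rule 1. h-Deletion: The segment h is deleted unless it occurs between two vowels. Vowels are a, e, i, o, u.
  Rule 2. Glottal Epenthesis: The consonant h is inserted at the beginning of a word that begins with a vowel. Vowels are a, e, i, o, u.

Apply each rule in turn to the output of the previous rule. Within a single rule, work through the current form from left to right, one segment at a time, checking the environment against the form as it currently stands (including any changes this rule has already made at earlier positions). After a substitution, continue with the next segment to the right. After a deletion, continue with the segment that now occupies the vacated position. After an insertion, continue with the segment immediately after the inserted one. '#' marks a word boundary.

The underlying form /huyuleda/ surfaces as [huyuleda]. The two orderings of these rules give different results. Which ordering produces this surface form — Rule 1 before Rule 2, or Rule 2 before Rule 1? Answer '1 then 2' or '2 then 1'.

Order 1 then 2:
  1 h-Deletion: [huyuleda] → [uyuleda]
  2 Glottal Epenthesis: [uyuleda] → [huyuleda]
  result: [huyuleda]
Order 2 then 1:
  2 Glottal Epenthesis: no change — [huyuleda]
  1 h-Deletion: [huyuleda] → [uyuleda]
  result: [uyuleda]

1 then 2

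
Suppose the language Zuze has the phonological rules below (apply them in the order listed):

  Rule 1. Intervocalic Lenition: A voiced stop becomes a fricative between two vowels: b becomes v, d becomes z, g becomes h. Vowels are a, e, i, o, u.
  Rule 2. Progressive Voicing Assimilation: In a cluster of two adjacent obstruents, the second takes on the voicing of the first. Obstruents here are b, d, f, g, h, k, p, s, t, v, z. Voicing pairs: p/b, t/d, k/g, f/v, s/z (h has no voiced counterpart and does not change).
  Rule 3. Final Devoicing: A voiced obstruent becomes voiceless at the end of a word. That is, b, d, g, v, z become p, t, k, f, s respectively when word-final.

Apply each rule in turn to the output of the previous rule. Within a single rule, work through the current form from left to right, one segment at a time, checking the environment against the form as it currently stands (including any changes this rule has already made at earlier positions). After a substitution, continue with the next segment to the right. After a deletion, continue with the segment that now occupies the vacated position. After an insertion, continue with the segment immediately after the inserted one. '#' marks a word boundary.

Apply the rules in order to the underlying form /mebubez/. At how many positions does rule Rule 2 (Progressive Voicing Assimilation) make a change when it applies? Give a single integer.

Rule 1 Intervocalic Lenition: [mebubez] → [mevuvez]
Rule 2 Progressive Voicing Assimilation: no change — [mevuvez]
Rule 3 Final Devoicing: [mevuvez] → [mevuves]
Rule Rule 2 changed 0 position(s).

0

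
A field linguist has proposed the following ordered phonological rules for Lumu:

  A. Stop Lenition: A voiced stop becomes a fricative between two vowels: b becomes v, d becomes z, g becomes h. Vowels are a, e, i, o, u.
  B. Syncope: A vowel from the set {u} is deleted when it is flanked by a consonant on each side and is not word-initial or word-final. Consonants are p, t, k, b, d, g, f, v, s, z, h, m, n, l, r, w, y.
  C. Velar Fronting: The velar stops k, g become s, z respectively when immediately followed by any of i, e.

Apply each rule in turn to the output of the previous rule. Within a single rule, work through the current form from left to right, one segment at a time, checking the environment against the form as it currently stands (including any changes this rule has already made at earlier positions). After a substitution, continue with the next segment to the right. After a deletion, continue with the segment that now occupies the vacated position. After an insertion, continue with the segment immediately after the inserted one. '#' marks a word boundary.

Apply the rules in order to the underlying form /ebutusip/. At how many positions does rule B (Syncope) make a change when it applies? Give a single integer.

A Stop Lenition: [ebutusip] → [evutusip]
B Syncope: [evutusip] → [evtsip]
C Velar Fronting: no change — [evtsip]
Rule B changed 2 position(s).

2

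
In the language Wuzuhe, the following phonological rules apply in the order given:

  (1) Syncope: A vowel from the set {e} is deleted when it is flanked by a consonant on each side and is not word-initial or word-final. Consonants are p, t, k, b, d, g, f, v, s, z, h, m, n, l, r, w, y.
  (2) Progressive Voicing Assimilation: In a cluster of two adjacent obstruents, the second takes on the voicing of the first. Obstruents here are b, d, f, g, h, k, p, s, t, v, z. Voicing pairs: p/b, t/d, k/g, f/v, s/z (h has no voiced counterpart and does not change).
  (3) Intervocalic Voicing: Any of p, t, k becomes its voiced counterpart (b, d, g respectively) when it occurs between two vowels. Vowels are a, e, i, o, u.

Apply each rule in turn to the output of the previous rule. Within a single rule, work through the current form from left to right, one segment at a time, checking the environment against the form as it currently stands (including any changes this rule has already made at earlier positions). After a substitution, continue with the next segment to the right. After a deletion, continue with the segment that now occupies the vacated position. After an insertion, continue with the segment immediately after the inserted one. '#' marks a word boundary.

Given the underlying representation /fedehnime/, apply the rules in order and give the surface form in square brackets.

(1) Syncope: [fedehnime] → [fdhnime]
(2) Progressive Voicing Assimilation: [fdhnime] → [fthnime]
(3) Intervocalic Voicing: no change — [fthnime]

[fthnime]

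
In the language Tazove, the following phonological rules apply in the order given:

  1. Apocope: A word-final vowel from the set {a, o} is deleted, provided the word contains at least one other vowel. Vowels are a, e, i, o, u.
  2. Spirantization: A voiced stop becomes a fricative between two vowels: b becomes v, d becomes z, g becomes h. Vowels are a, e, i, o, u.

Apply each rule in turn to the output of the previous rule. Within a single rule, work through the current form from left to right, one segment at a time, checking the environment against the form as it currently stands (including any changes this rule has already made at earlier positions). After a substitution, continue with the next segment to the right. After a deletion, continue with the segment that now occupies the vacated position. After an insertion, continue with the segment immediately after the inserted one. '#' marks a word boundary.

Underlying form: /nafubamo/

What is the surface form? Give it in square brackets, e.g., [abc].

[nafuvam]

1 Apocope: [nafubamo] → [nafubam]
2 Spirantization: [nafubam] → [nafuvam]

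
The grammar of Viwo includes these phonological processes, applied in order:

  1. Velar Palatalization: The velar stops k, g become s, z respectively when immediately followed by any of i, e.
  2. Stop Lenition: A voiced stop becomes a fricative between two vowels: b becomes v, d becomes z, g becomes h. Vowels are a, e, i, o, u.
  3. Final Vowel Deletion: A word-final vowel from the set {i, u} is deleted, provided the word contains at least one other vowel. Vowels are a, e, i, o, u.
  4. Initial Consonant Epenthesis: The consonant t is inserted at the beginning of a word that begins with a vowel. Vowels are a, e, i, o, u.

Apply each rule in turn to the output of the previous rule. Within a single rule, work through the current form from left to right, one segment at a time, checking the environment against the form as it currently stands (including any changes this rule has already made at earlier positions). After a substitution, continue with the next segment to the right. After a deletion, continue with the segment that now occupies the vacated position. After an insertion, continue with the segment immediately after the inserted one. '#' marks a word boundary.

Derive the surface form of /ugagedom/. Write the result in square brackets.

1 Velar Palatalization: [ugagedom] → [ugazedom]
2 Stop Lenition: [ugazedom] → [uhazezom]
3 Final Vowel Deletion: no change — [uhazezom]
4 Initial Consonant Epenthesis: [uhazezom] → [tuhazezom]

[tuhazezom]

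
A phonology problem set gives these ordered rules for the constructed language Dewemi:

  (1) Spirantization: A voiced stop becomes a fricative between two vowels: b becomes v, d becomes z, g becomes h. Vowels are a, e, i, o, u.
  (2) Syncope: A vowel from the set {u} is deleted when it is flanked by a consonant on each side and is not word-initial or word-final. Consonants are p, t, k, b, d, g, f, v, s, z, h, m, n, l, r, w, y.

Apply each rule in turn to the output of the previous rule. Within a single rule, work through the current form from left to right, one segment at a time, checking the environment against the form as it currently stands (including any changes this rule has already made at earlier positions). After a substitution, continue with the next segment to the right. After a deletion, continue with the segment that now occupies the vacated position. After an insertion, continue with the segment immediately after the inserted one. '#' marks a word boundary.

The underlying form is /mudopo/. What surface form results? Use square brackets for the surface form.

[mzopo]

(1) Spirantization: [mudopo] → [muzopo]
(2) Syncope: [muzopo] → [mzopo]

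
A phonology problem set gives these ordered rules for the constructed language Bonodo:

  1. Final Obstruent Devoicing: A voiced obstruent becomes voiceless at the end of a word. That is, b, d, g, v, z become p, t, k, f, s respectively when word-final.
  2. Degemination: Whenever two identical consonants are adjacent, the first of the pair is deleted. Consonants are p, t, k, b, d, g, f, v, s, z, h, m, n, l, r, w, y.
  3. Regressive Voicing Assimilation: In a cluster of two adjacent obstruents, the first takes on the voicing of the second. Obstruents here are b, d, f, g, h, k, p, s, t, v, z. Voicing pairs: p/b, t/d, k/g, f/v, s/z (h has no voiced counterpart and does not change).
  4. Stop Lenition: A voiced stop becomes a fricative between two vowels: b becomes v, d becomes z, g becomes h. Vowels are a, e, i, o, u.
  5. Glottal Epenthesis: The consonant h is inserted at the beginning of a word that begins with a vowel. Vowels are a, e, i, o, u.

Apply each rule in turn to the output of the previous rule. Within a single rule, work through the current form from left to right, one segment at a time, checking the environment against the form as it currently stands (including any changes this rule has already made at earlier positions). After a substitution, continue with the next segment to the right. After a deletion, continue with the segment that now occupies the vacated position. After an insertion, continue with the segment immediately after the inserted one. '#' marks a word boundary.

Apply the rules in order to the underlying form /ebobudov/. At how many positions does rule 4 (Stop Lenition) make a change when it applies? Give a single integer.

1 Final Obstruent Devoicing: [ebobudov] → [ebobudof]
2 Degemination: no change — [ebobudof]
3 Regressive Voicing Assimilation: no change — [ebobudof]
4 Stop Lenition: [ebobudof] → [evovuzof]
5 Glottal Epenthesis: [evovuzof] → [hevovuzof]
Rule 4 changed 3 position(s).

3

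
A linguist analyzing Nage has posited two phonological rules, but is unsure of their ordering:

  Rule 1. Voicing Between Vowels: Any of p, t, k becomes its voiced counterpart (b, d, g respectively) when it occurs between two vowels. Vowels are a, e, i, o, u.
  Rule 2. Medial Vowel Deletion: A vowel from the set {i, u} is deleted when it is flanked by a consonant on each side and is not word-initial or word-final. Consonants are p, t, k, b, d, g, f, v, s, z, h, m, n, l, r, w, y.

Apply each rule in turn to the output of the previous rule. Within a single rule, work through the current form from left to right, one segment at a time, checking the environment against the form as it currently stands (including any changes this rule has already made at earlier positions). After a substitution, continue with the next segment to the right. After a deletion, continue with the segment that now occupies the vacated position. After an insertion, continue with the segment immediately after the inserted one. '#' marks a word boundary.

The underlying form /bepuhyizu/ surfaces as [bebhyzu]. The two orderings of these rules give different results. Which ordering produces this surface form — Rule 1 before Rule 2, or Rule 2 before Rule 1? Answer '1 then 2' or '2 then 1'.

Order 1 then 2:
  1 Voicing Between Vowels: [bepuhyizu] → [bebuhyizu]
  2 Medial Vowel Deletion: [bebuhyizu] → [bebhyzu]
  result: [bebhyzu]
Order 2 then 1:
  2 Medial Vowel Deletion: [bepuhyizu] → [bephyzu]
  1 Voicing Between Vowels: no change — [bephyzu]
  result: [bephyzu]

1 then 2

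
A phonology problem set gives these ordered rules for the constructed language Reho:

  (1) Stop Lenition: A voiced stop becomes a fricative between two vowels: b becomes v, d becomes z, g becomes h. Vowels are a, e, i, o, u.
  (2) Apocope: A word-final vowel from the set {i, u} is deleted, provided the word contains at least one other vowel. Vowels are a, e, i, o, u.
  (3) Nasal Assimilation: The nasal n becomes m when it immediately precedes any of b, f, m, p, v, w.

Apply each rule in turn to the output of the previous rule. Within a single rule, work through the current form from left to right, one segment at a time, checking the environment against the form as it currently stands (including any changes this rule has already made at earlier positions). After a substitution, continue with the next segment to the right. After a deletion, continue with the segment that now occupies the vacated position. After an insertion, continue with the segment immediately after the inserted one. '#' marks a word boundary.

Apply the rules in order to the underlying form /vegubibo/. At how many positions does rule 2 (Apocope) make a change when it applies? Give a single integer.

0

(1) Stop Lenition: [vegubibo] → [vehuvivo]
(2) Apocope: no change — [vehuvivo]
(3) Nasal Assimilation: no change — [vehuvivo]
Rule 2 changed 0 position(s).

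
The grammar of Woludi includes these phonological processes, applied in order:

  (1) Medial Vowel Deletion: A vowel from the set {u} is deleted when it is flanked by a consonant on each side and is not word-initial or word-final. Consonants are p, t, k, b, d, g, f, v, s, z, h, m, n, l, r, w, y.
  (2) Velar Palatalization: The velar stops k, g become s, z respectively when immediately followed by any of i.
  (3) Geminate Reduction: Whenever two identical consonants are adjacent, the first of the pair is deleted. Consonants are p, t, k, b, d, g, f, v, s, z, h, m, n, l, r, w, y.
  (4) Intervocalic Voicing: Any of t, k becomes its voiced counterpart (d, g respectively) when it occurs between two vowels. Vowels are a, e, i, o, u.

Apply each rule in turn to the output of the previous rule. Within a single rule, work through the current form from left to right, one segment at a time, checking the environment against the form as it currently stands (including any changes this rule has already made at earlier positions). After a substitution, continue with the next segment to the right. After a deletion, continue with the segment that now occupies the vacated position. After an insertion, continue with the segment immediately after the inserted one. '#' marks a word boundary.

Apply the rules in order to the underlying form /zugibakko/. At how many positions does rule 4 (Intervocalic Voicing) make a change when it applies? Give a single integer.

(1) Medial Vowel Deletion: [zugibakko] → [zgibakko]
(2) Velar Palatalization: [zgibakko] → [zzibakko]
(3) Geminate Reduction: [zzibakko] → [zibako]
(4) Intervocalic Voicing: [zibako] → [zibago]
Rule 4 changed 1 position(s).

1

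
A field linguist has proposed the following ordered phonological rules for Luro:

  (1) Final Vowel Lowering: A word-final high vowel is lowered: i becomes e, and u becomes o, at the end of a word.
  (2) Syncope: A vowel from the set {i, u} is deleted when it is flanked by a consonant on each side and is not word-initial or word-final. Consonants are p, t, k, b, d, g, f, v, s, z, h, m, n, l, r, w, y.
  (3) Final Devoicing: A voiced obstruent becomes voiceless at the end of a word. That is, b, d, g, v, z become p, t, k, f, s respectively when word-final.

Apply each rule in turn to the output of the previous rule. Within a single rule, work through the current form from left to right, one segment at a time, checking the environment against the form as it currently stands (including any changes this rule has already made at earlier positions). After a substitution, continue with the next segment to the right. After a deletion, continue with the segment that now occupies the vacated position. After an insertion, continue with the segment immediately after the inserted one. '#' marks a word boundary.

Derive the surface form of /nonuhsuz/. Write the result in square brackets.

[nonhss]

(1) Final Vowel Lowering: no change — [nonuhsuz]
(2) Syncope: [nonuhsuz] → [nonhsz]
(3) Final Devoicing: [nonhsz] → [nonhss]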